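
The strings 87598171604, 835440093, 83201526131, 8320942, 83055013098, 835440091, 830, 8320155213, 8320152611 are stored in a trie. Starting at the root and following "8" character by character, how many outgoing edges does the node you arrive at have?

2

Follow the path "8" to its node, then look at its outgoing edges.
Distinct next characters after "8": 3, 7.
That node has 2 child edges.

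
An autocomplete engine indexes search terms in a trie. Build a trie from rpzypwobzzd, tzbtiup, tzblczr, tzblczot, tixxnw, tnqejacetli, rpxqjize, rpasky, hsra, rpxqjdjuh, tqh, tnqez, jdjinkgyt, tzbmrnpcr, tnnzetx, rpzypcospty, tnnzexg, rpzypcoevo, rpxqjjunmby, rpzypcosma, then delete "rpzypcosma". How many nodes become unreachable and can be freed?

After clearing the end-marker at "rpzypcosma", prune upward until reaching a node still needed by another word.
The suffix "ma" (2 nodes) is used only by "rpzypcosma"; the node for "rpzypcos" still has the child "p", so pruning stops there.
Nodes removed: 2

2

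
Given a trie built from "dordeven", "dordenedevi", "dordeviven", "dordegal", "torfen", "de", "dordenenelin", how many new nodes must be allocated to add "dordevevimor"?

"dordeve" is already a path in the trie; the remaining "vimor" must be added.
So 12 − 7 = 5 new nodes.

5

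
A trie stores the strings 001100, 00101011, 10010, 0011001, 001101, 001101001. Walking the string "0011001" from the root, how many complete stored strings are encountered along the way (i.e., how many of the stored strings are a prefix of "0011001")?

Check each prefix of "0011001" against the stored set — each match is an end-marker on the path.
Prefixes of the query that are stored words: "001100", "0011001"
Count: 2

2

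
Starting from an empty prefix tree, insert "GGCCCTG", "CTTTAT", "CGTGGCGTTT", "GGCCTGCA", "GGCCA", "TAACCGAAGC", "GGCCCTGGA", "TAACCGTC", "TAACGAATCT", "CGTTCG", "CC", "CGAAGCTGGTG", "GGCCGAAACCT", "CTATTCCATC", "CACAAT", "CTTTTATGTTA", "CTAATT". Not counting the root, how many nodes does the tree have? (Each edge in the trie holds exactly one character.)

Trace insertions, counting only characters that open a new branch:
  "GGCCCTG" → 7 new (G, G, C, C, C, T, G)
  "CTTTAT" → 6 new (C, T, T, T, A, T)
  "CGTGGCGTTT" → prefix "C" already present; 9 new (G, T, G, G, C, G, T, T, T)
  "GGCCTGCA" → prefix "GGCC" already present; 4 new (T, G, C, A)
  "GGCCA" → prefix "GGCC" already present; 1 new (A)
  "TAACCGAAGC" → 10 new (T, A, A, C, C, G, A, A, G, C)
  "GGCCCTGGA" → prefix "GGCCCTG" already present; 2 new (G, A)
  "TAACCGTC" → prefix "TAACCG" already present; 2 new (T, C)
  "TAACGAATCT" → prefix "TAAC" already present; 6 new (G, A, A, T, C, T)
  "CGTTCG" → prefix "CGT" already present; 3 new (T, C, G)
  "CC" → prefix "C" already present; 1 new (C)
  "CGAAGCTGGTG" → prefix "CG" already present; 9 new (A, A, G, C, T, G, G, T, G)
  "GGCCGAAACCT" → prefix "GGCC" already present; 7 new (G, A, A, A, C, C, T)
  "CTATTCCATC" → prefix "CT" already present; 8 new (A, T, T, C, C, A, T, C)
  "CACAAT" → prefix "C" already present; 5 new (A, C, A, A, T)
  "CTTTTATGTTA" → prefix "CTTT" already present; 7 new (T, A, T, G, T, T, A)
  "CTAATT" → prefix "CTA" already present; 3 new (A, T, T)
Total nodes = 7 + 6 + 9 + 4 + 1 + 10 + 2 + 2 + 6 + 3 + 1 + 9 + 7 + 8 + 5 + 7 + 3 = 90

90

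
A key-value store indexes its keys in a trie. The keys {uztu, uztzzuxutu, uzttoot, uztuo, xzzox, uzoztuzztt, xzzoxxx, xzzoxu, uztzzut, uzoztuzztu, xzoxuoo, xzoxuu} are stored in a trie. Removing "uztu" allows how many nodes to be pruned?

Walk "uztu" from the leaf back toward the root, removing each node that no remaining word uses.
Every node on "uztu" is still needed (e.g. by "uztuo"), so nothing is freed.
Nodes removed: 0

0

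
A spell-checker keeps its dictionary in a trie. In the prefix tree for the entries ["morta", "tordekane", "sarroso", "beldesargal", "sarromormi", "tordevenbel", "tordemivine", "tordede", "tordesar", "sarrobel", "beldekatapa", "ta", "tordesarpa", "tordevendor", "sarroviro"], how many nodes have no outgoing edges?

Leaves are exactly the stored words that no other stored word extends.
Those words: "beldekatapa", "beldesargal", "morta", "sarrobel", "sarromormi", "sarroso", "sarroviro", "ta", "tordede", "tordekane", "tordemivine", "tordesarpa", "tordevenbel", "tordevendor"
Leaf count: 14

14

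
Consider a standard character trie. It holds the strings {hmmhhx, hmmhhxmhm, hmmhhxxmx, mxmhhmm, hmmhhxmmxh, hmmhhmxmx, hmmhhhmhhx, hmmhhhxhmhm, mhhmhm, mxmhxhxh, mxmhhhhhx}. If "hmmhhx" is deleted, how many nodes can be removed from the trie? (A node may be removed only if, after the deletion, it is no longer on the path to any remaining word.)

0

A node on "hmmhhx"'s path can go only if nothing else ends at it or branches off below it.
Every node on "hmmhhx" is still needed (e.g. by "hmmhhxmhm"), so nothing is freed.
Nodes removed: 0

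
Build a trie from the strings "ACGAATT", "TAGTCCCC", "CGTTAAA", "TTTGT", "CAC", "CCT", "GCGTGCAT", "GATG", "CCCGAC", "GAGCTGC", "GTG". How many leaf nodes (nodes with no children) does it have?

11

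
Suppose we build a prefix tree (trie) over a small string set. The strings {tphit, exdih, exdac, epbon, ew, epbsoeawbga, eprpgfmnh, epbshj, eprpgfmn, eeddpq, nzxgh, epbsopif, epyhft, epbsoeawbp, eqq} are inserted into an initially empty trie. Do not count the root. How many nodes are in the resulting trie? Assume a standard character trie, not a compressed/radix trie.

Insert word by word; a character creates a node only if that edge doesn't already exist:
  "tphit" → 5 new (t, p, h, i, t)
  "exdih" → 5 new (e, x, d, i, h)
  "exdac" → prefix "exd" already present; 2 new (a, c)
  "epbon" → prefix "e" already present; 4 new (p, b, o, n)
  "ew" → prefix "e" already present; 1 new (w)
  "epbsoeawbga" → prefix "epb" already present; 8 new (s, o, e, a, w, b, g, a)
  "eprpgfmnh" → prefix "ep" already present; 7 new (r, p, g, f, m, n, h)
  "epbshj" → prefix "epbs" already present; 2 new (h, j)
  "eprpgfmn" → prefix "eprpgfmn" already present; 0 new (none)
  "eeddpq" → prefix "e" already present; 5 new (e, d, d, p, q)
  "nzxgh" → 5 new (n, z, x, g, h)
  "epbsopif" → prefix "epbso" already present; 3 new (p, i, f)
  "epyhft" → prefix "ep" already present; 4 new (y, h, f, t)
  "epbsoeawbp" → prefix "epbsoeawb" already present; 1 new (p)
  "eqq" → prefix "e" already present; 2 new (q, q)
Total nodes = 5 + 5 + 2 + 4 + 1 + 8 + 7 + 2 + 0 + 5 + 5 + 3 + 4 + 1 + 2 = 54

54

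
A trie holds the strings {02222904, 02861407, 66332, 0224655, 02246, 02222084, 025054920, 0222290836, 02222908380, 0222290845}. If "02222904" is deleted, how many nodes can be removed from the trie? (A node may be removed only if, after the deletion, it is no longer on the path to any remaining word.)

1

Walk "02222904" from the leaf back toward the root, removing each node that no remaining word uses.
The suffix "4" (1 node) is used only by "02222904"; the node for "0222290" still has the child "8", so pruning stops there.
Nodes removed: 1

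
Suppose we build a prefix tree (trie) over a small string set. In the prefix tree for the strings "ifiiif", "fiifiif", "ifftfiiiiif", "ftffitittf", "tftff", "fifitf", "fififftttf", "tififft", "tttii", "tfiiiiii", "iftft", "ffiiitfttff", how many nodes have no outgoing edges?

12

A leaf is a node with no children — equivalently, the end of a word that is not a proper prefix of any other stored word.
Those words: "ffiiitfttff", "fififftttf", "fifitf", "fiifiif", "ftffitittf", "ifftfiiiiif", "ifiiif", "iftft", "tfiiiiii", "tftff", "tififft", "tttii"
Leaf count: 12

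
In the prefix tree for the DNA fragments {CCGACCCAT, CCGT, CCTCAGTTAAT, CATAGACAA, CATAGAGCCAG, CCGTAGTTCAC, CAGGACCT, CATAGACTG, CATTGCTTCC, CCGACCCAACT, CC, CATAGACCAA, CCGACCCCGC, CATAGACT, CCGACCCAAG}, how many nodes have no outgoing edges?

12

A leaf is a node with no children — equivalently, the end of a word that is not a proper prefix of any other stored word.
Those words: "CAGGACCT", "CATAGACAA", "CATAGACCAA", "CATAGACTG", "CATAGAGCCAG", "CATTGCTTCC", "CCGACCCAACT", "CCGACCCAAG", "CCGACCCAT", "CCGACCCCGC", "CCGTAGTTCAC", "CCTCAGTTAAT"
Leaf count: 12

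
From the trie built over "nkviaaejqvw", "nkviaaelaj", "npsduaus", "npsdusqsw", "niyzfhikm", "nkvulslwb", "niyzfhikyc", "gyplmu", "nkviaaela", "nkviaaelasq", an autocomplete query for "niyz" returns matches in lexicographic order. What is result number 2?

niyzfhikyc

Filter for "niyz…" and sort: "niyzfhikm", "niyzfhikyc"
Position 2: niyzfhikyc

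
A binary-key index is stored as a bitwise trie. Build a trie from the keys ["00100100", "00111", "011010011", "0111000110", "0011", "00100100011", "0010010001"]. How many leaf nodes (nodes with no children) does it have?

4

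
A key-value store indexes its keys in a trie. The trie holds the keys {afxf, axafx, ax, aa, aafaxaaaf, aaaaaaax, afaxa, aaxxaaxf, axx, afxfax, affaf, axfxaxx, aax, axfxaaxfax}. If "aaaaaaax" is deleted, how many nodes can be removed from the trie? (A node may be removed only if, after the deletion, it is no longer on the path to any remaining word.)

6

A node on "aaaaaaax"'s path can go only if nothing else ends at it or branches off below it.
The suffix "aaaaax" (6 nodes) is used only by "aaaaaaax"; the node for "aa" still has the child "f", so pruning stops there.
Nodes removed: 6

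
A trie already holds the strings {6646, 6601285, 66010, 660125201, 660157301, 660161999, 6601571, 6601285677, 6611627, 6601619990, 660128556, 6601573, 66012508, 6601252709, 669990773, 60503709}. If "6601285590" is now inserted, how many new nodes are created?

"66012855" is already a path in the trie; the remaining "90" must be added.
So 10 − 8 = 2 new nodes.

2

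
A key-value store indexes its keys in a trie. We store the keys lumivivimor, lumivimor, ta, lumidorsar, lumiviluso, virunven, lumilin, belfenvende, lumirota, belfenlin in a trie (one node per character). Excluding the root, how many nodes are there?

55

Trace insertions, counting only characters that open a new branch:
  "lumivivimor" → 11 new (l, u, m, i, v, i, v, i, m, o, r)
  "lumivimor" → prefix "lumivi" already present; 3 new (m, o, r)
  "ta" → 2 new (t, a)
  "lumidorsar" → prefix "lumi" already present; 6 new (d, o, r, s, a, r)
  "lumiviluso" → prefix "lumivi" already present; 4 new (l, u, s, o)
  "virunven" → 8 new (v, i, r, u, n, v, e, n)
  "lumilin" → prefix "lumi" already present; 3 new (l, i, n)
  "belfenvende" → 11 new (b, e, l, f, e, n, v, e, n, d, e)
  "lumirota" → prefix "lumi" already present; 4 new (r, o, t, a)
  "belfenlin" → prefix "belfen" already present; 3 new (l, i, n)
Total nodes = 11 + 3 + 2 + 6 + 4 + 8 + 3 + 11 + 4 + 3 = 55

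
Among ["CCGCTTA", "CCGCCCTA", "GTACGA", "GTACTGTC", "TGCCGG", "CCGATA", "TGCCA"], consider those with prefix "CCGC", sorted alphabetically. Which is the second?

CCGCTTA

DFS of the "CCGC" subtree visits, in order: "CCGCCCTA", "CCGCTTA"
The 2nd is CCGCTTA.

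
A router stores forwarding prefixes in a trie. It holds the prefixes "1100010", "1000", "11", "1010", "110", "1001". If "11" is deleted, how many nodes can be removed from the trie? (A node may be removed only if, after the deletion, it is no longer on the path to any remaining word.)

A node on "11"'s path can go only if nothing else ends at it or branches off below it.
Every node on "11" is still needed (e.g. by "1100010"), so nothing is freed.
Nodes removed: 0

0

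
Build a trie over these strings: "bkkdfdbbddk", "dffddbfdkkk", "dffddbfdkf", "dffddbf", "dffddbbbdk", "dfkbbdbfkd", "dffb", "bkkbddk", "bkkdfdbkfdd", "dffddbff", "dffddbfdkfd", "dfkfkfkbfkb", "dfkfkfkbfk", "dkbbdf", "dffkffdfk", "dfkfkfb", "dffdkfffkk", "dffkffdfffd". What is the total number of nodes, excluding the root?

Count nodes per top-level branch (shared prefixes stored once):
  'b'-branch (bkkbddk, bkkdfdbbddk, bkkdfdbkfdd): 19 nodes
  'd'-branch (dffb, dffddbbbdk, dffddbf, dffddbfdkf, dffddbfdkfd, dffddbfdkkk, dffddbff, dffdkfffkk, dffkffdfffd, dffkffdfk, dfkbbdbfkd, dfkfkfb, dfkfkfkbfk, dfkfkfkbfkb, dkbbdf): 56 nodes
Sum: 75

75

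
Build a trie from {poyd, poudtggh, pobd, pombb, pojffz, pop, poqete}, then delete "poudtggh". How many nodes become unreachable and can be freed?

6

A node on "poudtggh"'s path can go only if nothing else ends at it or branches off below it.
The suffix "udtggh" (6 nodes) is used only by "poudtggh"; the node for "po" still has the child "y", so pruning stops there.
Nodes removed: 6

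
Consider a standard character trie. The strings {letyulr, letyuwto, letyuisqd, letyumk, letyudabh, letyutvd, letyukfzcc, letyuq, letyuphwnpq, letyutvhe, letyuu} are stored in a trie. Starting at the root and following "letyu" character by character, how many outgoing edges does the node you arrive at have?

The children of the "letyu" node are the distinct next characters among strings starting with "letyu".
Characters that immediately follow "letyu" among the stored strings: {d, i, k, l, m, p, q, t, u, w}.
That node has 10 child edges.

10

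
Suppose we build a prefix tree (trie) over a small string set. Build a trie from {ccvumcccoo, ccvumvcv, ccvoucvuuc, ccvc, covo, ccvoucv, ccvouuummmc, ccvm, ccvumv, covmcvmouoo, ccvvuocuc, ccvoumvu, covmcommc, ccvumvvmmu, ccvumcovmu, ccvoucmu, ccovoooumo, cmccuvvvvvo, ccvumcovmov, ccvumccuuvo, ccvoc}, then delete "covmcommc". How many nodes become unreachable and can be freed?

4

After clearing the end-marker at "covmcommc", prune upward until reaching a node still needed by another word.
The suffix "ommc" (4 nodes) is used only by "covmcommc"; the node for "covmc" still has the child "v", so pruning stops there.
Nodes removed: 4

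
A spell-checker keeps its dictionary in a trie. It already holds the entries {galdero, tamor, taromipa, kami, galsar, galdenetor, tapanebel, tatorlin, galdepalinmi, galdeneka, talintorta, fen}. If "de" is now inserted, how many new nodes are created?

2

"de" shares no prefix with any stored word, so all 2 characters open new nodes.
2 − 0 = 2 new nodes.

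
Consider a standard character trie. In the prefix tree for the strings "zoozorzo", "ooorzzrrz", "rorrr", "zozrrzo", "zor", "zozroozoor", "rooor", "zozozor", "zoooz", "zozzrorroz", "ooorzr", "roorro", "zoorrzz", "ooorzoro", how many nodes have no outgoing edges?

Leaves are exactly the stored words that no other stored word extends.
Those words: "ooorzoro", "ooorzr", "ooorzzrrz", "rooor", "roorro", "rorrr", "zoooz", "zoorrzz", "zoozorzo", "zor", "zozozor", "zozroozoor", "zozrrzo", "zozzrorroz"
Leaf count: 14

14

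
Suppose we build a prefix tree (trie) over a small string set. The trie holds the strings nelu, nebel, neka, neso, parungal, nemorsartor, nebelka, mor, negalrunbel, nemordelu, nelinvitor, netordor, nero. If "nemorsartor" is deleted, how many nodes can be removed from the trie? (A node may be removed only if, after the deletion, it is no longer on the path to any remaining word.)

6

After clearing the end-marker at "nemorsartor", prune upward until reaching a node still needed by another word.
The suffix "sartor" (6 nodes) is used only by "nemorsartor"; the node for "nemor" still has the child "d", so pruning stops there.
Nodes removed: 6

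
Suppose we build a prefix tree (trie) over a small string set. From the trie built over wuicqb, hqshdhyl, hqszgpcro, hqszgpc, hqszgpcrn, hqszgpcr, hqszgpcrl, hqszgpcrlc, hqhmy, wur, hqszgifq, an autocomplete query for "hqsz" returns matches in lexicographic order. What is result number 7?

hqszgpcro

DFS of the "hqsz" subtree visits, in order: "hqszgifq", "hqszgpc", "hqszgpcr", "hqszgpcrl", "hqszgpcrlc", "hqszgpcrn", "hqszgpcro"
The 7th is hqszgpcro.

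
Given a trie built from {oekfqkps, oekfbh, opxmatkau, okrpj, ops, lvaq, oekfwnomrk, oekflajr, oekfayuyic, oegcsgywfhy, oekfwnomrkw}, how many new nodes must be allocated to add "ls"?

1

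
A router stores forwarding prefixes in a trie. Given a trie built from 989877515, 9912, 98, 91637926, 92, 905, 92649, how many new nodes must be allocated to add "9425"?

The longest prefix of "9425" already in the trie is "9" (length 1).
Each of the 3 remaining characters creates one node.

3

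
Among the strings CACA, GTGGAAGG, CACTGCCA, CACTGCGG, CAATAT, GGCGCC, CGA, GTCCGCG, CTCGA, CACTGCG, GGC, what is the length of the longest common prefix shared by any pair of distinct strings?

7

Look for the deepest trie node that still has at least two words in its subtree.
e.g. "CACTGCG" and "CACTGCGG" share the prefix "CACTGCG" of length 7; no pair shares a longer one.
Longest shared-prefix length: 7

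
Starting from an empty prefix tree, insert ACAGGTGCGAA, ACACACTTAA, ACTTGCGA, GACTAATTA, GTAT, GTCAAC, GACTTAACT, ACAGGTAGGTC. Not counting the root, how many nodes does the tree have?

Insert word by word; a character creates a node only if that edge doesn't already exist:
  "ACAGGTGCGAA" → 11 new (A, C, A, G, G, T, G, C, G, A, A)
  "ACACACTTAA" → prefix "ACA" already present; 7 new (C, A, C, T, T, A, A)
  "ACTTGCGA" → prefix "AC" already present; 6 new (T, T, G, C, G, A)
  "GACTAATTA" → 9 new (G, A, C, T, A, A, T, T, A)
  "GTAT" → prefix "G" already present; 3 new (T, A, T)
  "GTCAAC" → prefix "GT" already present; 4 new (C, A, A, C)
  "GACTTAACT" → prefix "GACT" already present; 5 new (T, A, A, C, T)
  "ACAGGTAGGTC" → prefix "ACAGGT" already present; 5 new (A, G, G, T, C)
Total nodes = 11 + 7 + 6 + 9 + 3 + 4 + 5 + 5 = 50

50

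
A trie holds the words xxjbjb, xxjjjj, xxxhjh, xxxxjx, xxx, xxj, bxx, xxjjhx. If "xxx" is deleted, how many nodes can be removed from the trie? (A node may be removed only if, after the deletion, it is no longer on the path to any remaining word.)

0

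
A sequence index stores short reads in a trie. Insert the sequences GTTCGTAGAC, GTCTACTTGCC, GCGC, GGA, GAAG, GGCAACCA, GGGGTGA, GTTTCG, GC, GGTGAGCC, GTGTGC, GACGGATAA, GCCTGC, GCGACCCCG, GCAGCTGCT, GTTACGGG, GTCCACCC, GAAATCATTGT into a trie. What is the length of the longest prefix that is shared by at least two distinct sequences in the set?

The deepest shared node is where two words last agree before diverging.
e.g. "GAAATCATTGT" and "GAAG" share the prefix "GAA" of length 3; no pair shares a longer one.
Longest shared-prefix length: 3

3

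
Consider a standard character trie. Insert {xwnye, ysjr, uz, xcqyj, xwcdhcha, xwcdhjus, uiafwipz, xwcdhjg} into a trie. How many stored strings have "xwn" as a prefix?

1

Traverse to the node for "xwn", then collect every word in that subtree.
Words under "xwn": xwnye
Count: 1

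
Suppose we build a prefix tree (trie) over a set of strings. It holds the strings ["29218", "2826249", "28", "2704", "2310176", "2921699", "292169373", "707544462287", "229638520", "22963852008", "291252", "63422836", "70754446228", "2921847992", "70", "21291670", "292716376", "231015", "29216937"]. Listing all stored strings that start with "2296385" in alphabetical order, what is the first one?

Words with prefix "2296385", in lexicographic order: "229638520", "22963852008"
Position 1: 229638520

229638520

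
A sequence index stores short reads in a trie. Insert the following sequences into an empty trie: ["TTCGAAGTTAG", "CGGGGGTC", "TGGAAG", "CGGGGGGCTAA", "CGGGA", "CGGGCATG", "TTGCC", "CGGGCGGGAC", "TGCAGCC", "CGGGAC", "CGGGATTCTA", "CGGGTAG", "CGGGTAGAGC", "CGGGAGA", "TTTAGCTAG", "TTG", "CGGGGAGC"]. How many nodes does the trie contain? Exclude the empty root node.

71

Trace insertions, counting only characters that open a new branch:
  "TTCGAAGTTAG" → 11 new (T, T, C, G, A, A, G, T, T, A, G)
  "CGGGGGTC" → 8 new (C, G, G, G, G, G, T, C)
  "TGGAAG" → prefix "T" already present; 5 new (G, G, A, A, G)
  "CGGGGGGCTAA" → prefix "CGGGGG" already present; 5 new (G, C, T, A, A)
  "CGGGA" → prefix "CGGG" already present; 1 new (A)
  "CGGGCATG" → prefix "CGGG" already present; 4 new (C, A, T, G)
  "TTGCC" → prefix "TT" already present; 3 new (G, C, C)
  "CGGGCGGGAC" → prefix "CGGGC" already present; 5 new (G, G, G, A, C)
  "TGCAGCC" → prefix "TG" already present; 5 new (C, A, G, C, C)
  "CGGGAC" → prefix "CGGGA" already present; 1 new (C)
  "CGGGATTCTA" → prefix "CGGGA" already present; 5 new (T, T, C, T, A)
  "CGGGTAG" → prefix "CGGG" already present; 3 new (T, A, G)
  "CGGGTAGAGC" → prefix "CGGGTAG" already present; 3 new (A, G, C)
  "CGGGAGA" → prefix "CGGGA" already present; 2 new (G, A)
  "TTTAGCTAG" → prefix "TT" already present; 7 new (T, A, G, C, T, A, G)
  "TTG" → prefix "TTG" already present; 0 new (none)
  "CGGGGAGC" → prefix "CGGGG" already present; 3 new (A, G, C)
Total nodes = 11 + 8 + 5 + 5 + 1 + 4 + 3 + 5 + 5 + 1 + 5 + 3 + 3 + 2 + 7 + 0 + 3 = 71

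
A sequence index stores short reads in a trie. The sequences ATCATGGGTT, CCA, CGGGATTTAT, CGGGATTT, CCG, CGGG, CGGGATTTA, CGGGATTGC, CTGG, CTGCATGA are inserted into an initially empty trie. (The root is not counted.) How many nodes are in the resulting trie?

Trace insertions, counting only characters that open a new branch:
  "ATCATGGGTT" → 10 new (A, T, C, A, T, G, G, G, T, T)
  "CCA" → 3 new (C, C, A)
  "CGGGATTTAT" → prefix "C" already present; 9 new (G, G, G, A, T, T, T, A, T)
  "CGGGATTT" → prefix "CGGGATTT" already present; 0 new (none)
  "CCG" → prefix "CC" already present; 1 new (G)
  "CGGG" → prefix "CGGG" already present; 0 new (none)
  "CGGGATTTA" → prefix "CGGGATTTA" already present; 0 new (none)
  "CGGGATTGC" → prefix "CGGGATT" already present; 2 new (G, C)
  "CTGG" → prefix "C" already present; 3 new (T, G, G)
  "CTGCATGA" → prefix "CTG" already present; 5 new (C, A, T, G, A)
Total nodes = 10 + 3 + 9 + 0 + 1 + 0 + 0 + 2 + 3 + 5 = 33

33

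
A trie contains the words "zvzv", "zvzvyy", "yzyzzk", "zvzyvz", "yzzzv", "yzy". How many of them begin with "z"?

3

Walk to "z"; the words in its subtree are exactly those with that prefix.
Matches: "zvzv", "zvzvyy", "zvzyvz"
Count: 3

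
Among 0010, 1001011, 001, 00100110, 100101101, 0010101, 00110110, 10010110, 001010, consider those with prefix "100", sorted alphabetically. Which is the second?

10010110

Filter for "100…" and sort: "1001011", "10010110", "100101101"
Position 2: 10010110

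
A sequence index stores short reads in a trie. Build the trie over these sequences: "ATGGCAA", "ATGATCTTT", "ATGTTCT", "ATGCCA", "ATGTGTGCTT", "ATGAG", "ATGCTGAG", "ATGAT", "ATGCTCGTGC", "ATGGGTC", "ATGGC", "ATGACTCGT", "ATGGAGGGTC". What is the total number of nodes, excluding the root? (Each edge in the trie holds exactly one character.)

50

Insert word by word; a character creates a node only if that edge doesn't already exist:
  "ATGGCAA" → 7 new (A, T, G, G, C, A, A)
  "ATGATCTTT" → prefix "ATG" already present; 6 new (A, T, C, T, T, T)
  "ATGTTCT" → prefix "ATG" already present; 4 new (T, T, C, T)
  "ATGCCA" → prefix "ATG" already present; 3 new (C, C, A)
  "ATGTGTGCTT" → prefix "ATGT" already present; 6 new (G, T, G, C, T, T)
  "ATGAG" → prefix "ATGA" already present; 1 new (G)
  "ATGCTGAG" → prefix "ATGC" already present; 4 new (T, G, A, G)
  "ATGAT" → prefix "ATGAT" already present; 0 new (none)
  "ATGCTCGTGC" → prefix "ATGCT" already present; 5 new (C, G, T, G, C)
  "ATGGGTC" → prefix "ATGG" already present; 3 new (G, T, C)
  "ATGGC" → prefix "ATGGC" already present; 0 new (none)
  "ATGACTCGT" → prefix "ATGA" already present; 5 new (C, T, C, G, T)
  "ATGGAGGGTC" → prefix "ATGG" already present; 6 new (A, G, G, G, T, C)
Total nodes = 7 + 6 + 4 + 3 + 6 + 1 + 4 + 0 + 5 + 3 + 0 + 5 + 6 = 50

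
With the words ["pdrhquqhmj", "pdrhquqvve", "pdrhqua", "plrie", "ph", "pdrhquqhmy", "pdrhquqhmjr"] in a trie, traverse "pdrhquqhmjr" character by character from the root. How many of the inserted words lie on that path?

Traverse "pdrhquqhmjr" character by character; count nodes along the way that are marked as word ends.
Prefixes of the query that are stored words: "pdrhquqhmj", "pdrhquqhmjr"
Count: 2

2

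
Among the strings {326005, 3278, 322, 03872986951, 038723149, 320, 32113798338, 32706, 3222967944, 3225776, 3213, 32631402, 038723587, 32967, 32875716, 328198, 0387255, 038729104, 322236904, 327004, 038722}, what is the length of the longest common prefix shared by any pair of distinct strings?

6

The deepest shared node is where two words last agree before diverging.
"038723149" and "038723587" agree on "038723" (6 characters) before diverging; nothing deeper is shared.
Longest shared-prefix length: 6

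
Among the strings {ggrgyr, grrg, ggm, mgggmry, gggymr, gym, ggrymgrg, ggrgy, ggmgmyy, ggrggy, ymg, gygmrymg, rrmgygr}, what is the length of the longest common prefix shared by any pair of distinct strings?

Look for the deepest trie node that still has at least two words in its subtree.
e.g. "ggrgy" and "ggrgyr" share the prefix "ggrgy" of length 5; no pair shares a longer one.
Longest shared-prefix length: 5

5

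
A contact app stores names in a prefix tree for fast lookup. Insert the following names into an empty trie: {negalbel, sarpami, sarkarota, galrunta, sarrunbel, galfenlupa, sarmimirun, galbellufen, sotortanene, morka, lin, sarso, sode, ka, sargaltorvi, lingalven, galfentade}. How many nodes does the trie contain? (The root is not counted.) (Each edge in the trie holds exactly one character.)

For each word, the new-node count is its length minus the longest prefix already in the trie:
  "negalbel" → 8 new (n, e, g, a, l, b, e, l)
  "sarpami" → 7 new (s, a, r, p, a, m, i)
  "sarkarota" → prefix "sar" already present; 6 new (k, a, r, o, t, a)
  "galrunta" → 8 new (g, a, l, r, u, n, t, a)
  "sarrunbel" → prefix "sar" already present; 6 new (r, u, n, b, e, l)
  "galfenlupa" → prefix "gal" already present; 7 new (f, e, n, l, u, p, a)
  "sarmimirun" → prefix "sar" already present; 7 new (m, i, m, i, r, u, n)
  "galbellufen" → prefix "gal" already present; 8 new (b, e, l, l, u, f, e, n)
  "sotortanene" → prefix "s" already present; 10 new (o, t, o, r, t, a, n, e, n, e)
  "morka" → 5 new (m, o, r, k, a)
  "lin" → 3 new (l, i, n)
  "sarso" → prefix "sar" already present; 2 new (s, o)
  "sode" → prefix "so" already present; 2 new (d, e)
  "ka" → 2 new (k, a)
  "sargaltorvi" → prefix "sar" already present; 8 new (g, a, l, t, o, r, v, i)
  "lingalven" → prefix "lin" already present; 6 new (g, a, l, v, e, n)
  "galfentade" → prefix "galfen" already present; 4 new (t, a, d, e)
Total nodes = 8 + 7 + 6 + 8 + 6 + 7 + 7 + 8 + 10 + 5 + 3 + 2 + 2 + 2 + 8 + 6 + 4 = 99

99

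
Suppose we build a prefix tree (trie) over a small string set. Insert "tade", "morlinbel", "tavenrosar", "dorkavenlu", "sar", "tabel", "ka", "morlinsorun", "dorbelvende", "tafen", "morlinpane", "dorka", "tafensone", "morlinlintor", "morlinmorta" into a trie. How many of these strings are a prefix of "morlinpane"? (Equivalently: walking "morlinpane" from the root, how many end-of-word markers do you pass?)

Check each prefix of "morlinpane" against the stored set — each match is an end-marker on the path.
Prefixes of the query that are stored words: "morlinpane"
Count: 1

1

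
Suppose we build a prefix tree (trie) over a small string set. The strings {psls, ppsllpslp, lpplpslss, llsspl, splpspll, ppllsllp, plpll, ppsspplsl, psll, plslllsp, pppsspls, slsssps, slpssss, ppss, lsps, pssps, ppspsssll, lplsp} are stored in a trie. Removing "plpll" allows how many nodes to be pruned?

A node on "plpll"'s path can go only if nothing else ends at it or branches off below it.
The suffix "pll" (3 nodes) is used only by "plpll"; the node for "pl" still has the child "s", so pruning stops there.
Nodes removed: 3

3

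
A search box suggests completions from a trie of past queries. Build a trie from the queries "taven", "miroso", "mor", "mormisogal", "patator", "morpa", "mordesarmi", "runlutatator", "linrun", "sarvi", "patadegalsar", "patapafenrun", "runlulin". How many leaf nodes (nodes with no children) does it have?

12

Leaves are exactly the stored words that no other stored word extends.
Those words: "linrun", "miroso", "mordesarmi", "mormisogal", "morpa", "patadegalsar", "patapafenrun", "patator", "runlulin", "runlutatator", "sarvi", "taven"
Leaf count: 12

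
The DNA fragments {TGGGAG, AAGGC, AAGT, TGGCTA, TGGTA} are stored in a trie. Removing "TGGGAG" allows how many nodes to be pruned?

3

A node on "TGGGAG"'s path can go only if nothing else ends at it or branches off below it.
The suffix "GAG" (3 nodes) is used only by "TGGGAG"; the node for "TGG" still has the child "C", so pruning stops there.
Nodes removed: 3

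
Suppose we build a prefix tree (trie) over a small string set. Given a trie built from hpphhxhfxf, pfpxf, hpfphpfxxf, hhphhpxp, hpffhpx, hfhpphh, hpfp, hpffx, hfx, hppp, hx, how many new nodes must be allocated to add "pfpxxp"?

2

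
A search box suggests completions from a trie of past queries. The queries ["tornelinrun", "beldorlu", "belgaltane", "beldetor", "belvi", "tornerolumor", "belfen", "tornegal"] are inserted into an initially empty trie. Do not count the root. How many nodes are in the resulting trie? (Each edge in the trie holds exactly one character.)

45

Trace insertions, counting only characters that open a new branch:
  "tornelinrun" → 11 new (t, o, r, n, e, l, i, n, r, u, n)
  "beldorlu" → 8 new (b, e, l, d, o, r, l, u)
  "belgaltane" → prefix "bel" already present; 7 new (g, a, l, t, a, n, e)
  "beldetor" → prefix "beld" already present; 4 new (e, t, o, r)
  "belvi" → prefix "bel" already present; 2 new (v, i)
  "tornerolumor" → prefix "torne" already present; 7 new (r, o, l, u, m, o, r)
  "belfen" → prefix "bel" already present; 3 new (f, e, n)
  "tornegal" → prefix "torne" already present; 3 new (g, a, l)
Total nodes = 11 + 8 + 7 + 4 + 2 + 7 + 3 + 3 = 45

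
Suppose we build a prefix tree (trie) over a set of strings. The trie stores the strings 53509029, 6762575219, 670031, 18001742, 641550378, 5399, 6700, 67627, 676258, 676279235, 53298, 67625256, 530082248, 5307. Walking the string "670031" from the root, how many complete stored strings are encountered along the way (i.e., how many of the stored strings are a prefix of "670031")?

2

Walk "670031" from the root; an end-of-word marker is hit whenever a stored word is a prefix of "670031".
Prefixes of the query that are stored words: "6700", "670031"
Count: 2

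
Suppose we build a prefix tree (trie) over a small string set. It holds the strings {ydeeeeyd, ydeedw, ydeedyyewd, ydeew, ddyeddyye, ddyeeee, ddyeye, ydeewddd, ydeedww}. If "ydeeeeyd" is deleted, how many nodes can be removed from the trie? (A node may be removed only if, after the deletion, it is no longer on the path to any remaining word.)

4

After clearing the end-marker at "ydeeeeyd", prune upward until reaching a node still needed by another word.
The suffix "eeyd" (4 nodes) is used only by "ydeeeeyd"; the node for "ydee" still has the child "d", so pruning stops there.
Nodes removed: 4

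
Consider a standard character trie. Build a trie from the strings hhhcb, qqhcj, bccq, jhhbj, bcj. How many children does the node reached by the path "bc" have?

2

Walk "bc" from the root, arriving at one node.
Distinct next characters after "bc": c, j.
That node has 2 child edges.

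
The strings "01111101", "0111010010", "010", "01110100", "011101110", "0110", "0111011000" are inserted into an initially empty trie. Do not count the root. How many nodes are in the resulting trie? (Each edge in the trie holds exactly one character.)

22

For each word, the new-node count is its length minus the longest prefix already in the trie:
  "01111101" → 8 new (0, 1, 1, 1, 1, 1, 0, 1)
  "0111010010" → prefix "0111" already present; 6 new (0, 1, 0, 0, 1, 0)
  "010" → prefix "01" already present; 1 new (0)
  "01110100" → prefix "01110100" already present; 0 new (none)
  "011101110" → prefix "011101" already present; 3 new (1, 1, 0)
  "0110" → prefix "011" already present; 1 new (0)
  "0111011000" → prefix "0111011" already present; 3 new (0, 0, 0)
Total nodes = 8 + 6 + 1 + 0 + 3 + 1 + 3 = 22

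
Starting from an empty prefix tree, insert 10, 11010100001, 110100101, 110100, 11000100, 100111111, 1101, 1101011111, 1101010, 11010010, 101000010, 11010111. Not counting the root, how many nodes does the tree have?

Count nodes per top-level branch (shared prefixes stored once):
  '1'-branch (10, 100111111, 101000010, 11000100, 1101, 110100, 11010010, 110100101, 1101010, 11010100001, 11010111, 1101011111): 39 nodes
Sum: 39

39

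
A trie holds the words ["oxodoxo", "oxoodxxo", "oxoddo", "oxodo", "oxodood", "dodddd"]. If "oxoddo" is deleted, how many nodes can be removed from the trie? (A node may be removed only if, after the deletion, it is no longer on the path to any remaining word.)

Walk "oxoddo" from the leaf back toward the root, removing each node that no remaining word uses.
The suffix "do" (2 nodes) is used only by "oxoddo"; the node for "oxod" still has the child "o", so pruning stops there.
Nodes removed: 2

2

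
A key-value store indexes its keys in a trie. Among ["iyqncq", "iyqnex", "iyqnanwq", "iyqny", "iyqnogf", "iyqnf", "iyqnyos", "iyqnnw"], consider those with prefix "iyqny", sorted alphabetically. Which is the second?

iyqnyos

DFS of the "iyqny" subtree visits, in order: "iyqny", "iyqnyos"
Position 2: iyqnyos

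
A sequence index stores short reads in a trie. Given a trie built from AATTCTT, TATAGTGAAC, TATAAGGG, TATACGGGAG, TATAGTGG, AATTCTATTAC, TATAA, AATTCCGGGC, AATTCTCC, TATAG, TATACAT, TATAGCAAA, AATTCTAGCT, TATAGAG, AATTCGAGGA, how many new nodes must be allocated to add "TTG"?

Walking "TTG" from the root, the first 1 characters ("T") follow existing edges; "T" is the first miss.
Each of the 2 remaining characters creates one node.

2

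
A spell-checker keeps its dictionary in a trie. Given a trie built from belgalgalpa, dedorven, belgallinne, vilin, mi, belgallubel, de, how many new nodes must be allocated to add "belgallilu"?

"belgalli" is already a path in the trie; the remaining "lu" must be added.
Each of the 2 remaining characters creates one node.

2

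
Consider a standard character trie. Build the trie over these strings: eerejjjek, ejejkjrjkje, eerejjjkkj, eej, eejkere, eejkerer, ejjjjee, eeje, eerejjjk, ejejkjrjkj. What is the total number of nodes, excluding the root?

34

Trie structure (* marks end of a word):
(root)
└─ e
   ├─ e
   │  ├─ j *
   │  │  ├─ e *
   │  │  └─ k
   │  │     └─ e
   │  │        └─ r
   │  │           └─ e *
   │  │              └─ r *
   │  └─ r
   │     └─ e
   │        └─ j
   │           └─ j
   │              └─ j
   │                 ├─ e
   │                 │  └─ k *
   │                 └─ k *
   │                    └─ k
   │                       └─ j *
   └─ j
      ├─ e
      │  └─ j
      │     └─ k
      │        └─ j
      │           └─ r
      │              └─ j
      │                 └─ k
      │                    └─ j *
      │                       └─ e *
      └─ j
         └─ j
            └─ j
               └─ e
                  └─ e *
Counting every labelled node above: 34.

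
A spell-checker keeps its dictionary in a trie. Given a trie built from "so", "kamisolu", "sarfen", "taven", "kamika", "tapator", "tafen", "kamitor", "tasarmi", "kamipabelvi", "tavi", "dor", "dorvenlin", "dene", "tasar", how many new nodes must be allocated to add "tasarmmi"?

2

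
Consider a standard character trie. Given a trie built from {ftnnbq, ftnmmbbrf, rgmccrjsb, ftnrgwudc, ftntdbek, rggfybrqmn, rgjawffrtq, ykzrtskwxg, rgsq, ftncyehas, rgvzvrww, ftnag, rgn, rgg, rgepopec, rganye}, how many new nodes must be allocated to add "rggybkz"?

Walking "rggybkz" from the root, the first 3 characters ("rgg") follow existing edges; "y" is the first miss.
Each of the 4 remaining characters creates one node.

4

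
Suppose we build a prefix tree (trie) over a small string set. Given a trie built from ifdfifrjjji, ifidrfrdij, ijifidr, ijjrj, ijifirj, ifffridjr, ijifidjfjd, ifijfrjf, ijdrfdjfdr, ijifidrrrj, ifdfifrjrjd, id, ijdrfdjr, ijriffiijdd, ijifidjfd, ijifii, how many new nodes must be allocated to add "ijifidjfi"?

"ijifidjf" is already a path in the trie; the remaining "i" must be added.
So 9 − 8 = 1 new nodes.

1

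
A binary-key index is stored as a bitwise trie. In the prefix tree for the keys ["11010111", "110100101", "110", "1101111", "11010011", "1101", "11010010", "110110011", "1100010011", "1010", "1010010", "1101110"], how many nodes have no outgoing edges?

8

A leaf is a node with no children — equivalently, the end of a word that is not a proper prefix of any other stored word.
Those words: "1010010", "1100010011", "110100101", "11010011", "11010111", "110110011", "1101110", "1101111"
Leaf count: 8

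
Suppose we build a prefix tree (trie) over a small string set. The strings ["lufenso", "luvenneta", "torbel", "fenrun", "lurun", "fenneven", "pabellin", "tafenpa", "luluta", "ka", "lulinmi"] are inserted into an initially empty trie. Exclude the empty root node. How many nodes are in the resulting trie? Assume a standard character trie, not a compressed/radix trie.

Trace insertions, counting only characters that open a new branch:
  "lufenso" → 7 new (l, u, f, e, n, s, o)
  "luvenneta" → prefix "lu" already present; 7 new (v, e, n, n, e, t, a)
  "torbel" → 6 new (t, o, r, b, e, l)
  "fenrun" → 6 new (f, e, n, r, u, n)
  "lurun" → prefix "lu" already present; 3 new (r, u, n)
  "fenneven" → prefix "fen" already present; 5 new (n, e, v, e, n)
  "pabellin" → 8 new (p, a, b, e, l, l, i, n)
  "tafenpa" → prefix "t" already present; 6 new (a, f, e, n, p, a)
  "luluta" → prefix "lu" already present; 4 new (l, u, t, a)
  "ka" → 2 new (k, a)
  "lulinmi" → prefix "lul" already present; 4 new (i, n, m, i)
Total nodes = 7 + 7 + 6 + 6 + 3 + 5 + 8 + 6 + 4 + 2 + 4 = 58

58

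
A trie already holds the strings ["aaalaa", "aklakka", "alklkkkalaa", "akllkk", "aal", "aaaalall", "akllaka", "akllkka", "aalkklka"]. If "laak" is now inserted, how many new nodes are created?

"laak" shares no prefix with any stored word, so all 4 characters open new nodes.
4 − 0 = 4 new nodes.

4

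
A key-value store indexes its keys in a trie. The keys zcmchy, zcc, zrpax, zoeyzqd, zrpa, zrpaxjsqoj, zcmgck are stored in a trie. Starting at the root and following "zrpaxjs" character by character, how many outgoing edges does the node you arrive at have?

The children of the "zrpaxjs" node are the distinct next characters among strings starting with "zrpaxjs".
Characters that immediately follow "zrpaxjs" among the stored strings: {q}.
That node has 1 child edge.

1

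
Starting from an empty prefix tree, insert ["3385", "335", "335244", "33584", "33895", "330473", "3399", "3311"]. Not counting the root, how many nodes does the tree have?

Trace insertions, counting only characters that open a new branch:
  "3385" → 4 new (3, 3, 8, 5)
  "335" → prefix "33" already present; 1 new (5)
  "335244" → prefix "335" already present; 3 new (2, 4, 4)
  "33584" → prefix "335" already present; 2 new (8, 4)
  "33895" → prefix "338" already present; 2 new (9, 5)
  "330473" → prefix "33" already present; 4 new (0, 4, 7, 3)
  "3399" → prefix "33" already present; 2 new (9, 9)
  "3311" → prefix "33" already present; 2 new (1, 1)
Total nodes = 4 + 1 + 3 + 2 + 2 + 4 + 2 + 2 = 20

20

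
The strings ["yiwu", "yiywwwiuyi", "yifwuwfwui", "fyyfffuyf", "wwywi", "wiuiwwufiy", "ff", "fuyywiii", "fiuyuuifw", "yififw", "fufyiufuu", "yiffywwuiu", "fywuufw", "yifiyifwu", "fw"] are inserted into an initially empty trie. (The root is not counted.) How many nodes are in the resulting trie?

87

Trace insertions, counting only characters that open a new branch:
  "yiwu" → 4 new (y, i, w, u)
  "yiywwwiuyi" → prefix "yi" already present; 8 new (y, w, w, w, i, u, y, i)
  "yifwuwfwui" → prefix "yi" already present; 8 new (f, w, u, w, f, w, u, i)
  "fyyfffuyf" → 9 new (f, y, y, f, f, f, u, y, f)
  "wwywi" → 5 new (w, w, y, w, i)
  "wiuiwwufiy" → prefix "w" already present; 9 new (i, u, i, w, w, u, f, i, y)
  "ff" → prefix "f" already present; 1 new (f)
  "fuyywiii" → prefix "f" already present; 7 new (u, y, y, w, i, i, i)
  "fiuyuuifw" → prefix "f" already present; 8 new (i, u, y, u, u, i, f, w)
  "yififw" → prefix "yif" already present; 3 new (i, f, w)
  "fufyiufuu" → prefix "fu" already present; 7 new (f, y, i, u, f, u, u)
  "yiffywwuiu" → prefix "yif" already present; 7 new (f, y, w, w, u, i, u)
  "fywuufw" → prefix "fy" already present; 5 new (w, u, u, f, w)
  "yifiyifwu" → prefix "yifi" already present; 5 new (y, i, f, w, u)
  "fw" → prefix "f" already present; 1 new (w)
Total nodes = 4 + 8 + 8 + 9 + 5 + 9 + 1 + 7 + 8 + 3 + 7 + 7 + 5 + 5 + 1 = 87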